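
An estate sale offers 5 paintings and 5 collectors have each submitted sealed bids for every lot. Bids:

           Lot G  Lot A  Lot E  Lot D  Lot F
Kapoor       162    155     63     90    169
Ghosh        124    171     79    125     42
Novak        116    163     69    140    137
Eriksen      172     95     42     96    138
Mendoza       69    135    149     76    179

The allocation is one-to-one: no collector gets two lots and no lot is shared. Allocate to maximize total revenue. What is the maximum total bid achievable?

Optimal: Kapoor→Lot F ($169), Ghosh→Lot A ($171), Novak→Lot D ($140), Eriksen→Lot G ($172), Mendoza→Lot E ($149) — total 169+171+140+172+149 = $801.
Max-entry greedy (repeatedly take the single best remaining cell) gives $725, worse by 76.
Next-best assignment: Kapoor→Lot F, Ghosh→Lot D, Novak→Lot A, Eriksen→Lot G, Mendoza→Lot E = $778.
Swapping Novak↔Mendoza (Novak→Lot E $69, Mendoza→Lot D $76) loses 144.

Maximum total: $801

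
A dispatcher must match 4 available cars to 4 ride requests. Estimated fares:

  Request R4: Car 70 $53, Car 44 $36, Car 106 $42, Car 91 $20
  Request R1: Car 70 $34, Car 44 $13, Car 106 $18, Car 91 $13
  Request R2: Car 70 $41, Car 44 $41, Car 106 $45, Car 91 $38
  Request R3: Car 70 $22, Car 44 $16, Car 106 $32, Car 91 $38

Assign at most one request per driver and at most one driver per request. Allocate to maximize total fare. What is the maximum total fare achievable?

This is a one-to-one assignment (maximum-weight bipartite matching).
Optimal: Car 70→Request R1 ($34), Car 44→Request R2 ($41), Car 106→Request R4 ($42), Car 91→Request R3 ($38) — total 34+41+42+38 = $155.
Row-greedy (each driver in turn takes its best remaining request) gives $139, worse by 16.
Next-best assignment: Car 70→Request R1, Car 44→Request R4, Car 106→Request R2, Car 91→Request R3 = $153.
Swapping Car 44↔Car 70 (Car 44→Request R1 $13, Car 70→Request R2 $41) loses 21.

Maximum total: $155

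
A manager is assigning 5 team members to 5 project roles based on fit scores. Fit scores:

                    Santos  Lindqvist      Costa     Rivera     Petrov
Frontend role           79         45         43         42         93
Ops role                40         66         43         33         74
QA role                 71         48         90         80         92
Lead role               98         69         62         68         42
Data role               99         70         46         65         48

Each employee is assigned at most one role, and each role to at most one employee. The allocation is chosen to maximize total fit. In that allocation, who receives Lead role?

Optimal: Santos→Data role (99 pts), Lindqvist→Ops role (66 pts), Costa→QA role (90 pts), Rivera→Lead role (68 pts), Petrov→Frontend role (93 pts) — total 99+66+90+68+93 = 416 pts.
Column-greedy (each role in turn goes to its best remaining employee) gives 412 pts, worse by 4.
Next-best assignment: Santos→Lead role, Lindqvist→Ops role, Costa→QA role, Rivera→Data role, Petrov→Frontend role = 412 pts.
No other one-to-one assignment exceeds 416 pts.
Rivera's own top role is QA role (80 pts), but forcing Rivera→QA role and reassigning the rest optimally gives only 400 pts — worse by 16.

Rivera receives Lead role.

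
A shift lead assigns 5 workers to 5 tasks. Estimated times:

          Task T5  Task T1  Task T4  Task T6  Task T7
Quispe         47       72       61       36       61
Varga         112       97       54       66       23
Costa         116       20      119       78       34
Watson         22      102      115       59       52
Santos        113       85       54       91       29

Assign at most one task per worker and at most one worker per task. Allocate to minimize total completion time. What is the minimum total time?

This is a one-to-one assignment (minimum-cost bipartite matching).
Optimal: Quispe→Task T6 (36 min), Varga→Task T7 (23 min), Costa→Task T1 (20 min), Watson→Task T5 (22 min), Santos→Task T4 (54 min) — total 36+23+20+22+54 = 155 min.
Column-greedy (each task in turn goes to its cheapest remaining worker) gives 161 min, worse by 6.
Next-best assignment: Quispe→Task T6, Varga→Task T4, Costa→Task T1, Watson→Task T5, Santos→Task T7 = 161 min.

Minimum total: 155 min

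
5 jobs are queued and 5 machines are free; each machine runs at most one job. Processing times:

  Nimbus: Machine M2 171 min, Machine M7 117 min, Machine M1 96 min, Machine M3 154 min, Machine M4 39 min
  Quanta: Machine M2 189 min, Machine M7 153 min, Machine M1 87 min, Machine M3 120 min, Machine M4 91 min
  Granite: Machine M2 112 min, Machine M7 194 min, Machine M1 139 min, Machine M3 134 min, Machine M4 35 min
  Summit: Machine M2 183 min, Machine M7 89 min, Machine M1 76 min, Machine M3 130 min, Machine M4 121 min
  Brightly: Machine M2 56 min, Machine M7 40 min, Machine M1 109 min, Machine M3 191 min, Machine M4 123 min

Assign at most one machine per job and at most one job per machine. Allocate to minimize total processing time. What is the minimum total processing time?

Minimum total: 387 min

Optimal: Nimbus→Machine M4 (39 min), Quanta→Machine M3 (120 min), Granite→Machine M2 (112 min), Summit→Machine M1 (76 min), Brightly→Machine M7 (40 min) — total 39+120+112+76+40 = 387 min.
Row-greedy (each job in turn takes its cheapest remaining machine) gives 518 min, worse by 131.
Next-best assignment: Nimbus→Machine M1, Quanta→Machine M3, Granite→Machine M4, Summit→Machine M7, Brightly→Machine M2 = 396 min.
Swapping Brightly↔Granite (Brightly→Machine M2 56 min, Granite→Machine M7 194 min) adds 98.
Every other assignment is strictly worse.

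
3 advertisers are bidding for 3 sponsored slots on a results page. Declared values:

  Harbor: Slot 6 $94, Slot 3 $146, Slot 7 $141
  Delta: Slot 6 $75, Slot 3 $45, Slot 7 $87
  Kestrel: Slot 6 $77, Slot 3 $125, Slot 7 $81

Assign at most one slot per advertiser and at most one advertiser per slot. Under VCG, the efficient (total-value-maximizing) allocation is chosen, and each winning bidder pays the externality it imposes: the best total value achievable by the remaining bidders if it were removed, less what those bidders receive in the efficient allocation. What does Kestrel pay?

Efficient allocation: Harbor→Slot 7 ($141), Delta→Slot 6 ($75), Kestrel→Slot 3 ($125); total welfare W = $341.
Kestrel receives Slot 3 at value $125, so the others get W − 125 = $216.
Without Kestrel: best allocation of the remaining 2 bidders over all 3 slots is Harbor→Slot 3 ($146), Delta→Slot 7 ($87), total $233.
VCG payment = (others' best without Kestrel) − (others' welfare with Kestrel) = 233 − 216 = $17.

Kestrel pays $17.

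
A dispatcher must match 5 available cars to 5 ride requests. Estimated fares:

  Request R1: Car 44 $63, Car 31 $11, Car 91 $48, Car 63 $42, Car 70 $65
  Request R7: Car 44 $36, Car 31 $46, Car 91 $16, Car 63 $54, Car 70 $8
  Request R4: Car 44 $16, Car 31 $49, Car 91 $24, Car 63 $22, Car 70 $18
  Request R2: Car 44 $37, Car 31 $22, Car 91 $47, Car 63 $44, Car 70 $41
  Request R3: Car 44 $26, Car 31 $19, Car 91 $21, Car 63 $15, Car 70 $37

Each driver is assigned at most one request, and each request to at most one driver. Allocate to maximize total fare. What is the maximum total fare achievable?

Optimal: Car 44→Request R1 ($63), Car 31→Request R4 ($49), Car 91→Request R2 ($47), Car 63→Request R7 ($54), Car 70→Request R3 ($37) — total 63+49+47+54+37 = $250.
Max-entry greedy (repeatedly take the single best remaining cell) gives $241, worse by 9.
Swapping Car 91↔Car 63 (Car 91→Request R7 $16, Car 63→Request R2 $44) loses 41.
Every other assignment is strictly worse.

Max total: $250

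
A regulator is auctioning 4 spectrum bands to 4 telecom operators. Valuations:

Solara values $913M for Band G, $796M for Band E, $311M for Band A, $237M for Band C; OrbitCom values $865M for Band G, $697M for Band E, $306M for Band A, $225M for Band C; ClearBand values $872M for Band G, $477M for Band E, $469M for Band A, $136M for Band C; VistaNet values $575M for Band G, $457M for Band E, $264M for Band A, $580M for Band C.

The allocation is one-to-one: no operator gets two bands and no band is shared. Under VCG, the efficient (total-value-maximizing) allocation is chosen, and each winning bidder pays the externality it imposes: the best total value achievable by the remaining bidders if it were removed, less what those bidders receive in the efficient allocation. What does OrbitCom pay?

OrbitCom pays $403M.

Efficient allocation: Solara→Band E ($796M), OrbitCom→Band G ($865M), ClearBand→Band A ($469M), VistaNet→Band C ($580M); total welfare W = $2710M.
OrbitCom receives Band G at value $865M, so the others get W − 865 = $1845M.
Without OrbitCom: best allocation of the remaining 3 bidders over all 4 bands is Solara→Band E ($796M), ClearBand→Band G ($872M), VistaNet→Band C ($580M), total $2248M.
VCG payment = (others' best without OrbitCom) − (others' welfare with OrbitCom) = 2248 − 1845 = $403M.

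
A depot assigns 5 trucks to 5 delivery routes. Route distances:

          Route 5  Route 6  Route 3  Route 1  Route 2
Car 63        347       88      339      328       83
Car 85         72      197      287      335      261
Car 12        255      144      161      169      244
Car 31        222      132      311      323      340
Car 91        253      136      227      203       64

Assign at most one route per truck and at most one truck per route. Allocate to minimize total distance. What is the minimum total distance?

Min total: 651 km

Treat this as an assignment problem: match each truck to one route.
Optimal: Car 63→Route 2 (83 km), Car 85→Route 5 (72 km), Car 12→Route 3 (161 km), Car 31→Route 6 (132 km), Car 91→Route 1 (203 km) — total 83+72+161+132+203 = 651 km.
Row-greedy (each truck in turn takes its cheapest remaining route) gives 813 km, worse by 162.
Next-best assignment: Car 63→Route 2, Car 85→Route 5, Car 12→Route 1, Car 31→Route 6, Car 91→Route 3 = 683 km.
No other one-to-one assignment undercuts 651 km.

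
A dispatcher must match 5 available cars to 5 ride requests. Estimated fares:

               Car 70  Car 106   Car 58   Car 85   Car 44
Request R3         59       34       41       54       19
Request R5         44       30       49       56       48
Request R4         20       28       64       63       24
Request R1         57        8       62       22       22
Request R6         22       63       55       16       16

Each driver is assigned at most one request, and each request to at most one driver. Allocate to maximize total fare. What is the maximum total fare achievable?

Optimal: Car 70→Request R3 ($59), Car 106→Request R6 ($63), Car 58→Request R1 ($62), Car 85→Request R4 ($63), Car 44→Request R5 ($48) — total 59+63+62+63+48 = $295.
Row-greedy (each driver in turn takes its best remaining request) gives $264, worse by 31.
Swapping Car 106↔Car 44 (Car 106→Request R5 $30, Car 44→Request R6 $16) loses 65.

Max total: $295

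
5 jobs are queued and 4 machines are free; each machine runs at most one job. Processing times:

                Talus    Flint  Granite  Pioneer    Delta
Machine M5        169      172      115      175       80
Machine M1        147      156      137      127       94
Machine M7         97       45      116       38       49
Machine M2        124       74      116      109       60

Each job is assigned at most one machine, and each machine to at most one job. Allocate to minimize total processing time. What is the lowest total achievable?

Min total: 321 min

This is a one-to-one assignment (minimum-cost bipartite matching).
Optimal: Granite→Machine M5 (115 min), Delta→Machine M1 (94 min), Pioneer→Machine M7 (38 min), Flint→Machine M2 (74 min) — total 115+94+38+74 = 321 min.
Column-greedy (each machine in turn goes to its cheapest remaining job) gives 368 min, worse by 47.
Swapping Pioneer↔Delta (Pioneer→Machine M1 127 min, Delta→Machine M7 49 min) adds 44.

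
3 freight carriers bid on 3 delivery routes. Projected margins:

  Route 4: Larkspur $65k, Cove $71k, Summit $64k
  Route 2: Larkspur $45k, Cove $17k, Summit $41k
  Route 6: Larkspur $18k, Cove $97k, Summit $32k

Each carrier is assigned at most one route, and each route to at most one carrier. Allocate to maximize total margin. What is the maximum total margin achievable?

Max total: $206k

Optimal: Larkspur→Route 2 ($45k), Cove→Route 6 ($97k), Summit→Route 4 ($64k) — total 45+97+64 = $206k.
Column-greedy (each route in turn goes to its best remaining carrier) gives $148k, worse by 58.
Swapping Larkspur↔Cove (Larkspur→Route 6 $18k, Cove→Route 2 $17k) loses 107.
Every other assignment is strictly worse.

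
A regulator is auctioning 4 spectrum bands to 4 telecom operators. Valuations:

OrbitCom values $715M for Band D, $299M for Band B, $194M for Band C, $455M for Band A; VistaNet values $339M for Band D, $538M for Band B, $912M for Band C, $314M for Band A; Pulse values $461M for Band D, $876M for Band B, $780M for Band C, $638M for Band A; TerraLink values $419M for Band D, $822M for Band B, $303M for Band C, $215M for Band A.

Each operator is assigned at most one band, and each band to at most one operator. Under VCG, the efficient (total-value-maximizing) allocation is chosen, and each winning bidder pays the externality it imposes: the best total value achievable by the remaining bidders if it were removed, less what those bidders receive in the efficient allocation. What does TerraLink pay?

TerraLink pays $238M.

Efficient allocation: OrbitCom→Band D ($715M), VistaNet→Band C ($912M), Pulse→Band A ($638M), TerraLink→Band B ($822M); total welfare W = $3087M.
TerraLink receives Band B at value $822M, so the others get W − 822 = $2265M.
Without TerraLink: best allocation of the remaining 3 bidders over all 4 bands is OrbitCom→Band D ($715M), VistaNet→Band C ($912M), Pulse→Band B ($876M), total $2503M.
VCG payment = (others' best without TerraLink) − (others' welfare with TerraLink) = 2503 − 2265 = $238M.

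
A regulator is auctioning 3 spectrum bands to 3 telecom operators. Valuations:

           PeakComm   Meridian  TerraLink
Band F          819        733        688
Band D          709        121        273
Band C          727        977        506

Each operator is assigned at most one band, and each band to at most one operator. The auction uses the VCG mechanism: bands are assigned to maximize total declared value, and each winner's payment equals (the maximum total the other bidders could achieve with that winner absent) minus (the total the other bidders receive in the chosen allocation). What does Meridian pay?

Meridian pays $18M.

Efficient allocation: PeakComm→Band D ($709M), Meridian→Band C ($977M), TerraLink→Band F ($688M); total welfare W = $2374M.
Meridian receives Band C at value $977M, so the others get W − 977 = $1397M.
Without Meridian: best allocation of the remaining 2 bidders over all 3 bands is PeakComm→Band C ($727M), TerraLink→Band F ($688M), total $1415M.
VCG payment = (others' best without Meridian) − (others' welfare with Meridian) = 1415 − 1397 = $18M.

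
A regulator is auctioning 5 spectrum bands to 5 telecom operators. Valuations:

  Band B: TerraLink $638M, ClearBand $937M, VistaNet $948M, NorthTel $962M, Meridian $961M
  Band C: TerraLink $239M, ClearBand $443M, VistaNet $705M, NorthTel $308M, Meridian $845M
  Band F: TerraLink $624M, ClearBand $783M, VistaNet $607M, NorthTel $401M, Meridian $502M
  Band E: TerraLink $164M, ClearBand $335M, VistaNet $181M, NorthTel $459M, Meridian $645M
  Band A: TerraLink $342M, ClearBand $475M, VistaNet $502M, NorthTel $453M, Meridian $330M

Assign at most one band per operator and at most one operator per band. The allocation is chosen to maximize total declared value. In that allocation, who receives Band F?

Optimal: TerraLink→Band A ($342M), ClearBand→Band F ($783M), VistaNet→Band C ($705M), NorthTel→Band B ($962M), Meridian→Band E ($645M) — total 342+783+705+962+645 = $3437M.
Max-entry greedy (repeatedly take the single best remaining cell) gives $3256M, worse by 181.
Next-best assignment: TerraLink→Band F, ClearBand→Band A, VistaNet→Band C, NorthTel→Band B, Meridian→Band E = $3411M.
ClearBand's own top band is Band B ($937M), but forcing ClearBand→Band B and reassigning the rest optimally gives only $3367M — worse by 70.

ClearBand receives Band F.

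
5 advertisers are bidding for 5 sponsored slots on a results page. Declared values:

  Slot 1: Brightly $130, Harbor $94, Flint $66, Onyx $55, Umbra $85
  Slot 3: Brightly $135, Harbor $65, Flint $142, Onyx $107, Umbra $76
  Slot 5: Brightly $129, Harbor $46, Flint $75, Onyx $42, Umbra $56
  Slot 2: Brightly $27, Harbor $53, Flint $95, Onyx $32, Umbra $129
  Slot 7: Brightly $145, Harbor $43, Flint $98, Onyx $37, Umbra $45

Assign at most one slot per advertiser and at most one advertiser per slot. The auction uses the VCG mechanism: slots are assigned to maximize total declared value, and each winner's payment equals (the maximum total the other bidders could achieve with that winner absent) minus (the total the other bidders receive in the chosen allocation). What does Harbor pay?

Efficient allocation: Brightly→Slot 5 ($129), Harbor→Slot 1 ($94), Flint→Slot 7 ($98), Onyx→Slot 3 ($107), Umbra→Slot 2 ($129); total welfare W = $557.
Harbor receives Slot 1 at value $94, so the others get W − 94 = $463.
Without Harbor: best allocation of the remaining 4 bidders over all 5 slots is Brightly→Slot 7 ($145), Flint→Slot 3 ($142), Onyx→Slot 1 ($55), Umbra→Slot 2 ($129), total $471.
VCG payment = (others' best without Harbor) − (others' welfare with Harbor) = 471 − 463 = $8.

Harbor pays $8.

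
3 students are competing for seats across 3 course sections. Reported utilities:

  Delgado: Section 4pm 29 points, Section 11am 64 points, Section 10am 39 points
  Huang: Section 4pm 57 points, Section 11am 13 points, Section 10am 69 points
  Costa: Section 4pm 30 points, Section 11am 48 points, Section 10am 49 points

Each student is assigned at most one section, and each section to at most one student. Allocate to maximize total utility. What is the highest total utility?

Maximum total: 170 points

This is a one-to-one assignment (maximum-weight bipartite matching).
Optimal: Delgado→Section 11am (64 points), Huang→Section 4pm (57 points), Costa→Section 10am (49 points) — total 64+57+49 = 170 points.
Row-greedy (each student in turn takes its best remaining section) gives 163 points, worse by 7.
Next-best assignment: Delgado→Section 11am, Huang→Section 10am, Costa→Section 4pm = 163 points.
Every other assignment is strictly worse.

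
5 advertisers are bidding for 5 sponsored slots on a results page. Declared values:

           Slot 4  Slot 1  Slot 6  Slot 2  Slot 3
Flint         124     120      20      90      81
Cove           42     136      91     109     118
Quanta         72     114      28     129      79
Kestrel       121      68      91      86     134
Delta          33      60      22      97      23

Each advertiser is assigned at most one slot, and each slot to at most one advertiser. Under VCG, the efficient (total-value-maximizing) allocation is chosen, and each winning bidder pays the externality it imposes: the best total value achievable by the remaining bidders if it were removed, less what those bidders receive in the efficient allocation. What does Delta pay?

Delta pays $60.

Efficient allocation: Flint→Slot 4 ($124), Cove→Slot 6 ($91), Quanta→Slot 1 ($114), Kestrel→Slot 3 ($134), Delta→Slot 2 ($97); total welfare W = $560.
Delta receives Slot 2 at value $97, so the others get W − 97 = $463.
Without Delta: best allocation of the remaining 4 bidders over all 5 slots is Flint→Slot 4 ($124), Cove→Slot 1 ($136), Quanta→Slot 2 ($129), Kestrel→Slot 3 ($134), total $523.
VCG payment = (others' best without Delta) − (others' welfare with Delta) = 523 − 463 = $60.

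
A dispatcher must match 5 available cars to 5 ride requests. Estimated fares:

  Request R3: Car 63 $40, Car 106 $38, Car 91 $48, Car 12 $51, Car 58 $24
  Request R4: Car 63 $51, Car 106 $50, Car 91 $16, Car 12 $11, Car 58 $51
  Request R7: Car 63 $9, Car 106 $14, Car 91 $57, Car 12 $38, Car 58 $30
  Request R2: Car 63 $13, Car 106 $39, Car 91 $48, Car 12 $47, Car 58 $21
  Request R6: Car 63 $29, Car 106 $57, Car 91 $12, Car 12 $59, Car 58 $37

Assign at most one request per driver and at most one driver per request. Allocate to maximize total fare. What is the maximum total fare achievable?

Treat this as an assignment problem: match each driver to one request.
Optimal: Car 63→Request R3 ($40), Car 106→Request R6 ($57), Car 91→Request R7 ($57), Car 12→Request R2 ($47), Car 58→Request R4 ($51) — total 40+57+57+47+51 = $252.
Max-entry greedy (repeatedly take the single best remaining cell) gives $230, worse by 22.
Next-best assignment: Car 63→Request R3, Car 106→Request R2, Car 91→Request R7, Car 12→Request R6, Car 58→Request R4 = $246.

Maximum total: $252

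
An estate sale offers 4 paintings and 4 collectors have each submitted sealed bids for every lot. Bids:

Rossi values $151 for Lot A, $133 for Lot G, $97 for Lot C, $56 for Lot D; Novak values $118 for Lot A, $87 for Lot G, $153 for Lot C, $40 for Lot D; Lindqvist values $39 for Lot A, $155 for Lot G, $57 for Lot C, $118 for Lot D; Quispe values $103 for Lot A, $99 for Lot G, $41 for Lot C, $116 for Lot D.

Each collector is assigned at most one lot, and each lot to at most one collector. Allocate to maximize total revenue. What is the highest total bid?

Maximum total: $575

This is the linear assignment problem.
Optimal: Rossi→Lot A ($151), Novak→Lot C ($153), Lindqvist→Lot G ($155), Quispe→Lot D ($116) — total 151+153+155+116 = $575.
Swapping Lindqvist↔Rossi (Lindqvist→Lot A $39, Rossi→Lot G $133) loses 134.
No other one-to-one assignment exceeds $575.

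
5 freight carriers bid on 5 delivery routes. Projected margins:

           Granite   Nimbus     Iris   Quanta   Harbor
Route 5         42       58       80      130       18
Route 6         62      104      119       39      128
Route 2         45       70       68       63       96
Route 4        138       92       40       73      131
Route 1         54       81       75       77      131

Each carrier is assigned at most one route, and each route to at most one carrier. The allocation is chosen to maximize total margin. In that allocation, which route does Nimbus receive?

Treat this as an assignment problem: match each carrier to one route.
Optimal: Granite→Route 4 ($138k), Nimbus→Route 2 ($70k), Iris→Route 6 ($119k), Quanta→Route 5 ($130k), Harbor→Route 1 ($131k) — total 138+70+119+130+131 = $588k.
Every other assignment is strictly worse.
Nimbus's own top route is Route 6 ($104k), but forcing Nimbus→Route 6 and reassigning the rest optimally gives only $571k — worse by 17.

Nimbus receives Route 2.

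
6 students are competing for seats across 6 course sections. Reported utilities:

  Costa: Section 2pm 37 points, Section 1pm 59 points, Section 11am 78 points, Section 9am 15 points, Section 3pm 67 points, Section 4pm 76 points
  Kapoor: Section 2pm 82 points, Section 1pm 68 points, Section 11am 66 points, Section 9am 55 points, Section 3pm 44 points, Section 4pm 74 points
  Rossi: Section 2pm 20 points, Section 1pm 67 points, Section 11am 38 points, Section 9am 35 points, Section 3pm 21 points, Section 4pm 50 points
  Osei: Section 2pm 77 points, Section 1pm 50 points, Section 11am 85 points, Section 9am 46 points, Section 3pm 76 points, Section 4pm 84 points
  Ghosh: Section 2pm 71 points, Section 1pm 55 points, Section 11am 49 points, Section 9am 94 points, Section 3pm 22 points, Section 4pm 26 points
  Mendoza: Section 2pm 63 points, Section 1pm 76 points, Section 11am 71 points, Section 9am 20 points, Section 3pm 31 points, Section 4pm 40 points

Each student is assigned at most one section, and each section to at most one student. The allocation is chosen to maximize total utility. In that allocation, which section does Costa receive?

This is a one-to-one assignment (maximum-weight bipartite matching).
Optimal: Costa→Section 4pm (76 points), Kapoor→Section 2pm (82 points), Rossi→Section 1pm (67 points), Osei→Section 3pm (76 points), Ghosh→Section 9am (94 points), Mendoza→Section 11am (71 points) — total 76+82+67+76+94+71 = 466 points.
Column-greedy (each section in turn goes to its best remaining student) gives 454 points, worse by 12.
Swapping Rossi↔Costa (Rossi→Section 4pm 50 points, Costa→Section 1pm 59 points) loses 34.
Checked against all permutations: 466 points is optimal.
Costa's own top section is Section 11am (78 points), but forcing Costa→Section 11am and reassigning the rest optimally gives only 456 points — worse by 10.

Costa receives Section 4pm.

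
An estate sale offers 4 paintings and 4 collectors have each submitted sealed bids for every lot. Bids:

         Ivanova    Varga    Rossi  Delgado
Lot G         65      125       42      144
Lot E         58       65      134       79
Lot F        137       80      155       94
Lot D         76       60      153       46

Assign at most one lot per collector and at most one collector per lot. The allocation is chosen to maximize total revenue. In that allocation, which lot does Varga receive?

Varga receives Lot E.

Treat this as an assignment problem: match each collector to one lot.
Optimal: Ivanova→Lot F ($137), Varga→Lot E ($65), Rossi→Lot D ($153), Delgado→Lot G ($144) — total 137+65+153+144 = $499.
Max-entry greedy (repeatedly take the single best remaining cell) gives $440, worse by 59.
Swapping Rossi↔Ivanova (Rossi→Lot F $155, Ivanova→Lot D $76) loses 59.
Checked against all permutations: $499 is optimal.
Varga's own top lot is Lot G ($125), but forcing Varga→Lot G and reassigning the rest optimally gives only $494 — worse by 5.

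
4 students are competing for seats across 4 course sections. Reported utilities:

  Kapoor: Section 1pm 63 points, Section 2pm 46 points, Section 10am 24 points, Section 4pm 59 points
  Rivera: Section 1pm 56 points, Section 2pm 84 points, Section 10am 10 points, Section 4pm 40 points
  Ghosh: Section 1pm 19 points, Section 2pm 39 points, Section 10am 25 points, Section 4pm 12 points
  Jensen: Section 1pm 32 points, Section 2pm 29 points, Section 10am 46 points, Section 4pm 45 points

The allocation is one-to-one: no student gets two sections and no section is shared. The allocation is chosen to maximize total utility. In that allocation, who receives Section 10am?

Ghosh receives Section 10am.

Treat this as an assignment problem: match each student to one section.
Optimal: Kapoor→Section 1pm (63 points), Rivera→Section 2pm (84 points), Ghosh→Section 10am (25 points), Jensen→Section 4pm (45 points) — total 63+84+25+45 = 217 points.
Column-greedy (each section in turn goes to its best remaining student) gives 205 points, worse by 12.
Next-best assignment: Kapoor→Section 4pm, Rivera→Section 2pm, Ghosh→Section 1pm, Jensen→Section 10am = 208 points.
Ghosh's own top section is Section 2pm (39 points), but forcing Ghosh→Section 2pm and reassigning the rest optimally gives only 200 points — worse by 17.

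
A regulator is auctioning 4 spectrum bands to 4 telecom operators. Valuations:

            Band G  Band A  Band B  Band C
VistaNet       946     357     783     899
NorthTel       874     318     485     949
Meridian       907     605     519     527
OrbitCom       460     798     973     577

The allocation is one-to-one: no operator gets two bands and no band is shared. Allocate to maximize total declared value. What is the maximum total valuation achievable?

This is the linear assignment problem.
Optimal: VistaNet→Band G ($946M), NorthTel→Band C ($949M), Meridian→Band A ($605M), OrbitCom→Band B ($973M) — total 946+949+605+973 = $3473M.
Column-greedy (each band in turn goes to its best remaining operator) gives $3212M, worse by 261.
Swapping VistaNet↔OrbitCom (VistaNet→Band B $783M, OrbitCom→Band G $460M) loses 676.

Max total: $3473M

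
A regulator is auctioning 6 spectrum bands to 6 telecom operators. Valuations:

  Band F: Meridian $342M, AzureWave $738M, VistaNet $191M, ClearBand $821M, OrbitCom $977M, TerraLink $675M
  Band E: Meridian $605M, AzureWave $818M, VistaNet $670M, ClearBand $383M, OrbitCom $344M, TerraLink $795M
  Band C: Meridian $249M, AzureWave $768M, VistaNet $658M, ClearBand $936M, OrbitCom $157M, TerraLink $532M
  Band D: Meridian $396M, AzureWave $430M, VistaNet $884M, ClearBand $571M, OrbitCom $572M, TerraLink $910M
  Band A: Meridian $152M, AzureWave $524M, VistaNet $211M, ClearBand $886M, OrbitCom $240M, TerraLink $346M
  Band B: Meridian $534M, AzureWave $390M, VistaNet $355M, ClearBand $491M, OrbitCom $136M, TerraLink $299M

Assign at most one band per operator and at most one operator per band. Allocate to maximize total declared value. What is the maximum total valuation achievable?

Max total: $4844M

Optimal: Meridian→Band B ($534M), AzureWave→Band C ($768M), VistaNet→Band D ($884M), ClearBand→Band A ($886M), OrbitCom→Band F ($977M), TerraLink→Band E ($795M) — total 534+768+884+886+977+795 = $4844M.
Row-greedy (each operator in turn takes its best remaining band) gives $4419M, worse by 425.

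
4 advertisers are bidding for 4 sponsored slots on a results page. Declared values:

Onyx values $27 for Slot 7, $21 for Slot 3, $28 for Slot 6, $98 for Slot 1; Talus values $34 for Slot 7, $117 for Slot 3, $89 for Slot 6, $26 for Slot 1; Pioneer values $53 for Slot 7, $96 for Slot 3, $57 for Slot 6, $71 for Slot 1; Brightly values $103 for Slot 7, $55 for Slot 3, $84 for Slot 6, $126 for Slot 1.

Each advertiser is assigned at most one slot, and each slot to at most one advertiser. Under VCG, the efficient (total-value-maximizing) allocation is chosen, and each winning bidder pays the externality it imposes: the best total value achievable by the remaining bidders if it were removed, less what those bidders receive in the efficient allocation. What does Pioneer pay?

Efficient allocation: Onyx→Slot 1 ($98), Talus→Slot 6 ($89), Pioneer→Slot 3 ($96), Brightly→Slot 7 ($103); total welfare W = $386.
Pioneer receives Slot 3 at value $96, so the others get W − 96 = $290.
Without Pioneer: best allocation of the remaining 3 bidders over all 4 slots is Onyx→Slot 1 ($98), Talus→Slot 3 ($117), Brightly→Slot 7 ($103), total $318.
VCG payment = (others' best without Pioneer) − (others' welfare with Pioneer) = 318 − 290 = $28.

Pioneer pays $28.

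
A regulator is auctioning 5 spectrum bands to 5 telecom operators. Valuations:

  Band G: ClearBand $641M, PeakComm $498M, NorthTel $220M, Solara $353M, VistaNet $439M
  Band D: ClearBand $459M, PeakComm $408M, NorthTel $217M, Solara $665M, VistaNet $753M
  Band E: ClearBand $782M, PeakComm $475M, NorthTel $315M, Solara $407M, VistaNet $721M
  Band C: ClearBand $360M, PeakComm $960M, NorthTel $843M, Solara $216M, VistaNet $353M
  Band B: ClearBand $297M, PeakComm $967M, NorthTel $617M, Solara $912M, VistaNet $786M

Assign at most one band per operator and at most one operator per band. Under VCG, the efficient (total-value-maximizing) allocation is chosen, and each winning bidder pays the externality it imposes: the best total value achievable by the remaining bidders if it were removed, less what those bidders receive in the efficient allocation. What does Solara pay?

Solara pays $173M.

Efficient allocation: ClearBand→Band G ($641M), PeakComm→Band B ($967M), NorthTel→Band C ($843M), Solara→Band D ($665M), VistaNet→Band E ($721M); total welfare W = $3837M.
Solara receives Band D at value $665M, so the others get W − 665 = $3172M.
Without Solara: best allocation of the remaining 4 bidders over all 5 bands is ClearBand→Band E ($782M), PeakComm→Band B ($967M), NorthTel→Band C ($843M), VistaNet→Band D ($753M), total $3345M.
VCG payment = (others' best without Solara) − (others' welfare with Solara) = 3345 − 3172 = $173M.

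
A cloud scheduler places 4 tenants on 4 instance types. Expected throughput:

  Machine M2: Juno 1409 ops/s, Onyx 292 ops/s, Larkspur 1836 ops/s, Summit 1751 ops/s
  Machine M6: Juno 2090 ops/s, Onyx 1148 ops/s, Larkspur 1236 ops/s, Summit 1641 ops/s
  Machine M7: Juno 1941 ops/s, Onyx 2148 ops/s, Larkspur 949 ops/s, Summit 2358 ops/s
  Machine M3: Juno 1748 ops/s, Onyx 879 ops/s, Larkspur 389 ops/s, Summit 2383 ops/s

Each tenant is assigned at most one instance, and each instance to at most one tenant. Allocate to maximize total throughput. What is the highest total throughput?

This is the linear assignment problem.
Optimal: Juno→Machine M6 (2090 ops/s), Onyx→Machine M7 (2148 ops/s), Larkspur→Machine M2 (1836 ops/s), Summit→Machine M3 (2383 ops/s) — total 2090+2148+1836+2383 = 8457 ops/s.
Column-greedy (each instance in turn goes to its best remaining tenant) gives 7163 ops/s, worse by 1294.
No other one-to-one assignment exceeds 8457 ops/s.

Max total: 8457 ops/s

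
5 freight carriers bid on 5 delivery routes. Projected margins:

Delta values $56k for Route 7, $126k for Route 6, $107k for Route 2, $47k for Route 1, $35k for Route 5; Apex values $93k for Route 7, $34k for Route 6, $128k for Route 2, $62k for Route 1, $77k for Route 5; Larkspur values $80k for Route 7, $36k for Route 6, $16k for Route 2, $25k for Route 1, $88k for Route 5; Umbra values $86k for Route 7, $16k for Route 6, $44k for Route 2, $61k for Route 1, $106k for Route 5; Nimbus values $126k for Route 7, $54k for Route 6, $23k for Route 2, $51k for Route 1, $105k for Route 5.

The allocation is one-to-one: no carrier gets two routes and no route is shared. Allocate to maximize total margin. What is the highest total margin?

This is the linear assignment problem.
Optimal: Delta→Route 6 ($126k), Apex→Route 2 ($128k), Larkspur→Route 5 ($88k), Umbra→Route 1 ($61k), Nimbus→Route 7 ($126k) — total 126+128+88+61+126 = $529k.
Row-greedy (each carrier in turn takes its best remaining route) gives $479k, worse by 50.
Next-best assignment: Delta→Route 6, Apex→Route 2, Larkspur→Route 1, Umbra→Route 5, Nimbus→Route 7 = $511k.
Every other assignment is strictly worse.

Max total: $529k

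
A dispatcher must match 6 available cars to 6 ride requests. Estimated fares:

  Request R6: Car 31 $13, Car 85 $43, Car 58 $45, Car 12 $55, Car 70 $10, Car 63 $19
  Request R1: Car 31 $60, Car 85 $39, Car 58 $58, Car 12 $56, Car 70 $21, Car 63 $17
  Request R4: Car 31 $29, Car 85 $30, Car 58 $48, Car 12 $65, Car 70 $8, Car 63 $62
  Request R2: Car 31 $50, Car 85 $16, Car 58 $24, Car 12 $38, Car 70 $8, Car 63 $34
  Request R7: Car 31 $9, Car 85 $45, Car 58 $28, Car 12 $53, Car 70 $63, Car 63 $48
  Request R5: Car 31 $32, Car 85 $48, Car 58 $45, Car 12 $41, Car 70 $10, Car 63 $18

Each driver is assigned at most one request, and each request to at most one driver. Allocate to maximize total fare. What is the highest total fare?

Maximum total: $336

Optimal: Car 31→Request R2 ($50), Car 85→Request R5 ($48), Car 58→Request R1 ($58), Car 12→Request R6 ($55), Car 70→Request R7 ($63), Car 63→Request R4 ($62) — total 50+48+58+55+63+62 = $336.
Max-entry greedy (repeatedly take the single best remaining cell) gives $315, worse by 21.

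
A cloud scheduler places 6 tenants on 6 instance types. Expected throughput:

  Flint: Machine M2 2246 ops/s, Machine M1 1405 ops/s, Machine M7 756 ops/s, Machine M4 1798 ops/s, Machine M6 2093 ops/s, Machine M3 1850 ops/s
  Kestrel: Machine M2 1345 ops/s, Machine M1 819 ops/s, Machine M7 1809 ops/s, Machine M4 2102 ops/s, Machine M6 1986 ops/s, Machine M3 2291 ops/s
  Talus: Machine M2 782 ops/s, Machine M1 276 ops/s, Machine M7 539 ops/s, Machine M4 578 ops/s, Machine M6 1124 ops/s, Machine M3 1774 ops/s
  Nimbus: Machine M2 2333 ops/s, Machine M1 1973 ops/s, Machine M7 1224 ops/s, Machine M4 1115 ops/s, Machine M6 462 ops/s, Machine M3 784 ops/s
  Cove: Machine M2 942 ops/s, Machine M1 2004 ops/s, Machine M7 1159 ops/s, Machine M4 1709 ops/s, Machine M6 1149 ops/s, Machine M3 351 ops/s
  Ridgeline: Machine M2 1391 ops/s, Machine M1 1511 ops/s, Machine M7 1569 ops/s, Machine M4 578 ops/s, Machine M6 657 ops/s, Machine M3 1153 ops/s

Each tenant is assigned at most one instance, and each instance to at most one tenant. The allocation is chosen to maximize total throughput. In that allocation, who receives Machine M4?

Optimal: Flint→Machine M6 (2093 ops/s), Kestrel→Machine M4 (2102 ops/s), Talus→Machine M3 (1774 ops/s), Nimbus→Machine M2 (2333 ops/s), Cove→Machine M1 (2004 ops/s), Ridgeline→Machine M7 (1569 ops/s) — total 2093+2102+1774+2333+2004+1569 = 11875 ops/s.
Row-greedy (each tenant in turn takes its best remaining instance) gives 10912 ops/s, worse by 963.
Next-best assignment: Flint→Machine M4, Kestrel→Machine M6, Talus→Machine M3, Nimbus→Machine M2, Cove→Machine M1, Ridgeline→Machine M7 = 11464 ops/s.
Swapping Cove↔Flint (Cove→Machine M6 1149 ops/s, Flint→Machine M1 1405 ops/s) loses 1543.
Checked against all permutations: 11875 ops/s is optimal.
Kestrel's own top instance is Machine M3 (2291 ops/s), but forcing Kestrel→Machine M3 and reassigning the rest optimally gives only 11119 ops/s — worse by 756.

Kestrel receives Machine M4.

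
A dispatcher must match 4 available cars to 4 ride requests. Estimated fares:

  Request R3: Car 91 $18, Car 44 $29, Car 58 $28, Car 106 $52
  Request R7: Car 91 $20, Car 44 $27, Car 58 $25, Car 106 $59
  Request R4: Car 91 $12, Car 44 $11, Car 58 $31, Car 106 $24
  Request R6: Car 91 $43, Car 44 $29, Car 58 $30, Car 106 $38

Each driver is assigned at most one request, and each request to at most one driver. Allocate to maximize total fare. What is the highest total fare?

This is the linear assignment problem.
Optimal: Car 91→Request R6 ($43), Car 44→Request R3 ($29), Car 58→Request R4 ($31), Car 106→Request R7 ($59) — total 43+29+31+59 = $162.
Column-greedy (each request in turn goes to its best remaining driver) gives $153, worse by 9.

Max total: $162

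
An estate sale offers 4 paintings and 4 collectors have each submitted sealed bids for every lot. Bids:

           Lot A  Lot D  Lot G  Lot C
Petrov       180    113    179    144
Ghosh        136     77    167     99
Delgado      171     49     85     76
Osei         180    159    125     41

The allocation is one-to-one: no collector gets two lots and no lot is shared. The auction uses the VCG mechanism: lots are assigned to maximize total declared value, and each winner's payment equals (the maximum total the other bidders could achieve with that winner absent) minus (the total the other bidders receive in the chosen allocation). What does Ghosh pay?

Efficient allocation: Petrov→Lot C ($144), Ghosh→Lot G ($167), Delgado→Lot A ($171), Osei→Lot D ($159); total welfare W = $641.
Ghosh receives Lot G at value $167, so the others get W − 167 = $474.
Without Ghosh: best allocation of the remaining 3 bidders over all 4 lots is Petrov→Lot G ($179), Delgado→Lot A ($171), Osei→Lot D ($159), total $509.
VCG payment = (others' best without Ghosh) − (others' welfare with Ghosh) = 509 − 474 = $35.

Ghosh pays $35.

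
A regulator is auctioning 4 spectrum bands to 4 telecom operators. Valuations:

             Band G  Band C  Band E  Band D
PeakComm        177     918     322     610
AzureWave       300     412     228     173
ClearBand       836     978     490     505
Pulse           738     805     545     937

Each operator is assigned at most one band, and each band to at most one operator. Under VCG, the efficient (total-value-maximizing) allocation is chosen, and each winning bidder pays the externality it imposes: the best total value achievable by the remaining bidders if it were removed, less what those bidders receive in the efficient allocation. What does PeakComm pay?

Efficient allocation: PeakComm→Band C ($918M), AzureWave→Band E ($228M), ClearBand→Band G ($836M), Pulse→Band D ($937M); total welfare W = $2919M.
PeakComm receives Band C at value $918M, so the others get W − 918 = $2001M.
Without PeakComm: best allocation of the remaining 3 bidders over all 4 bands is AzureWave→Band G ($300M), ClearBand→Band C ($978M), Pulse→Band D ($937M), total $2215M.
VCG payment = (others' best without PeakComm) − (others' welfare with PeakComm) = 2215 − 2001 = $214M.

PeakComm pays $214M.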